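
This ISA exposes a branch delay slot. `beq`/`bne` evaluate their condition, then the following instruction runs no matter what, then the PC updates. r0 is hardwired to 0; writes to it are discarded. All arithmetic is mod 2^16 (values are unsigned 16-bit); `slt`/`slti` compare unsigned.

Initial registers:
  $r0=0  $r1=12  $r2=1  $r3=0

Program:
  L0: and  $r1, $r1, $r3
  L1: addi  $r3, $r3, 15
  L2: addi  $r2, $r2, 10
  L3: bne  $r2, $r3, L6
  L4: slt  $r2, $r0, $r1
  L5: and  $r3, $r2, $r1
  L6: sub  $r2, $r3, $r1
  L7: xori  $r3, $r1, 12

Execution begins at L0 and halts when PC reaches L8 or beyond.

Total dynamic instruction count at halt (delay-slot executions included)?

#0 and  $r1, $r1, $r3 ; 0/0/1/0
#1 addi  $r3, $r3, 15 ; 0/0/1/15
#2 addi  $r2, $r2, 10 ; 0/0/11/15
#3 bne  $r2, $r3, L6 ; 0/0/11/15 ; →target
#4 slt  $r2, $r0, $r1 ; 0/0/0/15
#6 sub  $r2, $r3, $r1 ; 0/0/15/15
#7 xori  $r3, $r1, 12 ; 0/0/15/12

7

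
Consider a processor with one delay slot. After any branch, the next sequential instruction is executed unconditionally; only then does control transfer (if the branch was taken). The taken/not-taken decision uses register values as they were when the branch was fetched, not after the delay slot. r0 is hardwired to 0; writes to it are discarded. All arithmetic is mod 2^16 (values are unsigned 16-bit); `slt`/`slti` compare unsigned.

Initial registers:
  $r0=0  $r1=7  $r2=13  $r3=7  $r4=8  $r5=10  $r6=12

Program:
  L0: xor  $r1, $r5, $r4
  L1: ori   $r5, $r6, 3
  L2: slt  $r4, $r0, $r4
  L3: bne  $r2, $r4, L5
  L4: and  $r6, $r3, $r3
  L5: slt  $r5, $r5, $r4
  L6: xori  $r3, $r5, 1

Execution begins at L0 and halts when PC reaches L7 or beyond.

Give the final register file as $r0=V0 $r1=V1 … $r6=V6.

[0] xor  $r1, $r5, $r4  →  {$r0:0, $r1:2, $r2:13, $r3:7, $r4:8, $r5:10, $r6:12}
[1] ori   $r5, $r6, 3  →  {$r0:0, $r1:2, $r2:13, $r3:7, $r4:8, $r5:15, $r6:12}
[2] slt  $r4, $r0, $r4  →  {$r0:0, $r1:2, $r2:13, $r3:7, $r4:1, $r5:15, $r6:12}
[3] bne  $r2, $r4, L5  →  {$r0:0, $r1:2, $r2:13, $r3:7, $r4:1, $r5:15, $r6:12}  ⟨branch taken⟩
[4] and  $r6, $r3, $r3  →  {$r0:0, $r1:2, $r2:13, $r3:7, $r4:1, $r5:15, $r6:7}
[5] slt  $r5, $r5, $r4  →  {$r0:0, $r1:2, $r2:13, $r3:7, $r4:1, $r5:0, $r6:7}
[6] xori  $r3, $r5, 1  →  {$r0:0, $r1:2, $r2:13, $r3:1, $r4:1, $r5:0, $r6:7}

$r0=0 $r1=2 $r2=13 $r3=1 $r4=1 $r5=0 $r6=7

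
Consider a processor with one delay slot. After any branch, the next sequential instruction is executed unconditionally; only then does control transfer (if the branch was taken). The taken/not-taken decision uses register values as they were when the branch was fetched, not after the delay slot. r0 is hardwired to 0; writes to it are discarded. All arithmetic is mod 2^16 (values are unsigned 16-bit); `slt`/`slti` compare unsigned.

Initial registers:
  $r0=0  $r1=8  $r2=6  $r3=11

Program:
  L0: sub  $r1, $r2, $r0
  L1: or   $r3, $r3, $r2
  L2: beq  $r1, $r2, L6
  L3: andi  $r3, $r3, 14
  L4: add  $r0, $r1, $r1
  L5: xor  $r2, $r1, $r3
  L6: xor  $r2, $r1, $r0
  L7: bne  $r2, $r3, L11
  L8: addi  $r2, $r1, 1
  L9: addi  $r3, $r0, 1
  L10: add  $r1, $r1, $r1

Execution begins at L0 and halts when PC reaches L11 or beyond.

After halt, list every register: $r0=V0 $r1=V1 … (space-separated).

  step pc=0: sub  $r1, $r2, $r0  regs=(0,6,6,11)
  step pc=1: or   $r3, $r3, $r2  regs=(0,6,6,15)
  step pc=2: beq  $r1, $r2, L6  cond=T  regs=(0,6,6,15)
  step pc=3: andi  $r3, $r3, 14  regs=(0,6,6,14)
  step pc=6: xor  $r2, $r1, $r0  regs=(0,6,6,14)
  step pc=7: bne  $r2, $r3, L11  cond=T  regs=(0,6,6,14)
  step pc=8: addi  $r2, $r1, 1  regs=(0,6,7,14)

$r0=0 $r1=6 $r2=7 $r3=14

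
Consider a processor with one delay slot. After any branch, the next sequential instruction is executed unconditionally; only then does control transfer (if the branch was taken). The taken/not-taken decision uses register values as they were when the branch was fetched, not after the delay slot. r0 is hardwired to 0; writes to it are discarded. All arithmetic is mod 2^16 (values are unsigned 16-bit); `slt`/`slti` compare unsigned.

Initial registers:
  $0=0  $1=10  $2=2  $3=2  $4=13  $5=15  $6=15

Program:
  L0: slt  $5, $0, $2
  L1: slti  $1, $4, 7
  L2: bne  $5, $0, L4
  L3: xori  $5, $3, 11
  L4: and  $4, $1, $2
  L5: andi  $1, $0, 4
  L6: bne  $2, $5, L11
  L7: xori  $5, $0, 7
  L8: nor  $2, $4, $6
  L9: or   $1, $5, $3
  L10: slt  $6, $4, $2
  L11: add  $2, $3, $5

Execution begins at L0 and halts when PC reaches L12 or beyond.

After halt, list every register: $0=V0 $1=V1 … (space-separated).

$0=0 $1=0 $2=9 $3=2 $4=0 $5=7 $6=15

  step pc=0: slt  $5, $0, $2  regs=(0,10,2,2,13,1,15)
  step pc=1: slti  $1, $4, 7  regs=(0,0,2,2,13,1,15)
  step pc=2: bne  $5, $0, L4  cond=T  regs=(0,0,2,2,13,1,15)
  step pc=3: xori  $5, $3, 11  regs=(0,0,2,2,13,9,15)
  step pc=4: and  $4, $1, $2  regs=(0,0,2,2,0,9,15)
  step pc=5: andi  $1, $0, 4  regs=(0,0,2,2,0,9,15)
  step pc=6: bne  $2, $5, L11  cond=T  regs=(0,0,2,2,0,9,15)
  step pc=7: xori  $5, $0, 7  regs=(0,0,2,2,0,7,15)
  step pc=11: add  $2, $3, $5  regs=(0,0,9,2,0,7,15)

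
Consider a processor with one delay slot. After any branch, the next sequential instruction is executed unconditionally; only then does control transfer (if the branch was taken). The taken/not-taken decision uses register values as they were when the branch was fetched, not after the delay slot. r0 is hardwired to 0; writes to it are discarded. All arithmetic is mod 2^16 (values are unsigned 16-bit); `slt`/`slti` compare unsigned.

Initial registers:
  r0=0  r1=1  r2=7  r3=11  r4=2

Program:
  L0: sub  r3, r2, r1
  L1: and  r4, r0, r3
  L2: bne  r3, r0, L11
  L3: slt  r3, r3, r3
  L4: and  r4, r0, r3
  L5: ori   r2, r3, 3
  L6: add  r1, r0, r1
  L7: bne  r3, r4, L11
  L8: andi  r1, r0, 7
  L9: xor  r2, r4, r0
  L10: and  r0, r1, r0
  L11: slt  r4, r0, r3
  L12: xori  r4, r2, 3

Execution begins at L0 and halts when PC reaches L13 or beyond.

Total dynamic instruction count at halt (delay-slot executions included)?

6

  step pc=0: sub  r3, r2, r1  regs=(0,1,7,6,2)
  step pc=1: and  r4, r0, r3  regs=(0,1,7,6,0)
  step pc=2: bne  r3, r0, L11  cond=T  regs=(0,1,7,6,0)
  step pc=3: slt  r3, r3, r3  regs=(0,1,7,0,0)
  step pc=11: slt  r4, r0, r3  regs=(0,1,7,0,0)
  step pc=12: xori  r4, r2, 3  regs=(0,1,7,0,4)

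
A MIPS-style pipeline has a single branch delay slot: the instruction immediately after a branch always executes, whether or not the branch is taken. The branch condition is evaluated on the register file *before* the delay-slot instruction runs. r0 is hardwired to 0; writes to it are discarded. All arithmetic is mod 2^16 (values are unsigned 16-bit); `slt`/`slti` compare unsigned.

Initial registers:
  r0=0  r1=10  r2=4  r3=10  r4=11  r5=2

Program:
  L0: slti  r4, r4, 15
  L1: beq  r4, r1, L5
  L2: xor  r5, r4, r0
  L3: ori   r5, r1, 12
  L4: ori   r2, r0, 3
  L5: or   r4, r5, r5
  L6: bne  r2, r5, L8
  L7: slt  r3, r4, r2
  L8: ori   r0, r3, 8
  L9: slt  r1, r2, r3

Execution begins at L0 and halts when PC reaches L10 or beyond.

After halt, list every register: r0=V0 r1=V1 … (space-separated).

#0 slti  r4, r4, 15 ; 0/10/4/10/1/2
#1 beq  r4, r1, L5 ; 0/10/4/10/1/2 ; →fallthru
#2 xor  r5, r4, r0 ; 0/10/4/10/1/1
#3 ori   r5, r1, 12 ; 0/10/4/10/1/14
#4 ori   r2, r0, 3 ; 0/10/3/10/1/14
#5 or   r4, r5, r5 ; 0/10/3/10/14/14
#6 bne  r2, r5, L8 ; 0/10/3/10/14/14 ; →target
#7 slt  r3, r4, r2 ; 0/10/3/0/14/14
#8 ori   r0, r3, 8 ; 0/10/3/0/14/14
#9 slt  r1, r2, r3 ; 0/0/3/0/14/14

r0=0 r1=0 r2=3 r3=0 r4=14 r5=14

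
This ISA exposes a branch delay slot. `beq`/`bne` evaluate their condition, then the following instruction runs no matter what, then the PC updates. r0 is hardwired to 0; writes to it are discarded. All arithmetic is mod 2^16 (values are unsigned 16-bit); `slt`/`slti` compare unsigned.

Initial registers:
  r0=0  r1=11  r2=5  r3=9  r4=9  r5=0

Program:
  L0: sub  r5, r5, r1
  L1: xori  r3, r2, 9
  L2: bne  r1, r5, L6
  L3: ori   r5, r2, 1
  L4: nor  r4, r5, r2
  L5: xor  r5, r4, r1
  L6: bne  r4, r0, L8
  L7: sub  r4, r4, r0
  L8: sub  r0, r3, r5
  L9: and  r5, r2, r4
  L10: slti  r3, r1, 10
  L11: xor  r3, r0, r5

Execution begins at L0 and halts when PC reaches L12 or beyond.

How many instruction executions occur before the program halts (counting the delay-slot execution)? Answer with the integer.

10

#0 sub  r5, r5, r1 ; 0/11/5/9/9/65525
#1 xori  r3, r2, 9 ; 0/11/5/12/9/65525
#2 bne  r1, r5, L6 ; 0/11/5/12/9/65525 ; →target
#3 ori   r5, r2, 1 ; 0/11/5/12/9/5
#6 bne  r4, r0, L8 ; 0/11/5/12/9/5 ; →target
#7 sub  r4, r4, r0 ; 0/11/5/12/9/5
#8 sub  r0, r3, r5 ; 0/11/5/12/9/5
#9 and  r5, r2, r4 ; 0/11/5/12/9/1
#10 slti  r3, r1, 10 ; 0/11/5/0/9/1
#11 xor  r3, r0, r5 ; 0/11/5/1/9/1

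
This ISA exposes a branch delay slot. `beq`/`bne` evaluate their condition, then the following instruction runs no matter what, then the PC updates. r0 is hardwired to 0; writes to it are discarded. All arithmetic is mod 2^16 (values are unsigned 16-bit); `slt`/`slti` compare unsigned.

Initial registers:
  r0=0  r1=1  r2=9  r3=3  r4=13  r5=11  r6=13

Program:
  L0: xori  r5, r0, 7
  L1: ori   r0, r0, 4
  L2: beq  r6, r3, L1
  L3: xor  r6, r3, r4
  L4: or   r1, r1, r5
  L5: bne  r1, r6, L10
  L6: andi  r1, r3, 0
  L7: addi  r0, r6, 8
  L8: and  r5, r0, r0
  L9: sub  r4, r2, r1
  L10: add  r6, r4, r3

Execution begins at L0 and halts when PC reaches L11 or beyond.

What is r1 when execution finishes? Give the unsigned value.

#0 xori  r5, r0, 7 ; 0/1/9/3/13/7/13
#1 ori   r0, r0, 4 ; 0/1/9/3/13/7/13
#2 beq  r6, r3, L1 ; 0/1/9/3/13/7/13 ; →fallthru
#3 xor  r6, r3, r4 ; 0/1/9/3/13/7/14
#4 or   r1, r1, r5 ; 0/7/9/3/13/7/14
#5 bne  r1, r6, L10 ; 0/7/9/3/13/7/14 ; →target
#6 andi  r1, r3, 0 ; 0/0/9/3/13/7/14
#10 add  r6, r4, r3 ; 0/0/9/3/13/7/16

0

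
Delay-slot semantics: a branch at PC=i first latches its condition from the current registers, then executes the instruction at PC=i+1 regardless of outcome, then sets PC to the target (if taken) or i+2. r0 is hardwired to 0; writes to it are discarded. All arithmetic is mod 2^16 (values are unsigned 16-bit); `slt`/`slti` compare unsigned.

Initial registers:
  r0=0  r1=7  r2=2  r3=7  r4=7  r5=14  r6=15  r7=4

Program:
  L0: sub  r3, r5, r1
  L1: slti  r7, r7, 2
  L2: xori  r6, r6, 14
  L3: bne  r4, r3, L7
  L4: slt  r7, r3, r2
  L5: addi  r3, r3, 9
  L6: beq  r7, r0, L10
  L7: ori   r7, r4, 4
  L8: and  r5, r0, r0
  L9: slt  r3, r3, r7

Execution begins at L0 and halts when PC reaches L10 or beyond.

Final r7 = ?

#0 sub  r3, r5, r1 ; 0/7/2/7/7/14/15/4
#1 slti  r7, r7, 2 ; 0/7/2/7/7/14/15/0
#2 xori  r6, r6, 14 ; 0/7/2/7/7/14/1/0
#3 bne  r4, r3, L7 ; 0/7/2/7/7/14/1/0 ; →fallthru
#4 slt  r7, r3, r2 ; 0/7/2/7/7/14/1/0
#5 addi  r3, r3, 9 ; 0/7/2/16/7/14/1/0
#6 beq  r7, r0, L10 ; 0/7/2/16/7/14/1/0 ; →target
#7 ori   r7, r4, 4 ; 0/7/2/16/7/14/1/7

7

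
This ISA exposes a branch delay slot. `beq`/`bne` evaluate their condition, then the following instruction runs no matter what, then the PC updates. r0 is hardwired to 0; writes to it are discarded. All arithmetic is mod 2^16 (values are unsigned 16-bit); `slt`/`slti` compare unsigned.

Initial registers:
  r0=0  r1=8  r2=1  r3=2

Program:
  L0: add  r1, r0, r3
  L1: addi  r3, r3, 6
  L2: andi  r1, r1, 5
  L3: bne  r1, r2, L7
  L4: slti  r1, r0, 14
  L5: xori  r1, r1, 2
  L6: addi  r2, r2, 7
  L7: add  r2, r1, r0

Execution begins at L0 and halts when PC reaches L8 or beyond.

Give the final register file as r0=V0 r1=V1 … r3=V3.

#0 add  r1, r0, r3 ; 0/2/1/2
#1 addi  r3, r3, 6 ; 0/2/1/8
#2 andi  r1, r1, 5 ; 0/0/1/8
#3 bne  r1, r2, L7 ; 0/0/1/8 ; →target
#4 slti  r1, r0, 14 ; 0/1/1/8
#7 add  r2, r1, r0 ; 0/1/1/8

r0=0 r1=1 r2=1 r3=8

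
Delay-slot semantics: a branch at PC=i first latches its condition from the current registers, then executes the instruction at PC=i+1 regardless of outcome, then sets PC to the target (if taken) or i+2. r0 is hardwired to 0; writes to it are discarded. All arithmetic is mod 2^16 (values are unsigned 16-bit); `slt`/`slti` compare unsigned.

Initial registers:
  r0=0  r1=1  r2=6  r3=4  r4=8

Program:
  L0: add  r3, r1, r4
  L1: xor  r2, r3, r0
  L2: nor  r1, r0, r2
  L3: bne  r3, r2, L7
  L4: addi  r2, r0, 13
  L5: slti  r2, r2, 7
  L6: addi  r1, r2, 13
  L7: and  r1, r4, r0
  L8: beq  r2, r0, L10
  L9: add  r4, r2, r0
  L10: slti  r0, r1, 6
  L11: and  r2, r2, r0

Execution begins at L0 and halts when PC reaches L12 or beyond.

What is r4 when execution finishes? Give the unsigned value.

0

PC=0  add  r3, r1, r4        | r0=0 r1=1 r2=6 r3=9 r4=8
PC=1  xor  r2, r3, r0        | r0=0 r1=1 r2=9 r3=9 r4=8
PC=2  nor  r1, r0, r2        | r0=0 r1=65526 r2=9 r3=9 r4=8
PC=3  bne  r3, r2, L7        | r0=0 r1=65526 r2=9 r3=9 r4=8  [not taken]
PC=4  addi  r2, r0, 13       | r0=0 r1=65526 r2=13 r3=9 r4=8
PC=5  slti  r2, r2, 7        | r0=0 r1=65526 r2=0 r3=9 r4=8
PC=6  addi  r1, r2, 13       | r0=0 r1=13 r2=0 r3=9 r4=8
PC=7  and  r1, r4, r0        | r0=0 r1=0 r2=0 r3=9 r4=8
PC=8  beq  r2, r0, L10       | r0=0 r1=0 r2=0 r3=9 r4=8  [TAKEN]
PC=9  add  r4, r2, r0        | r0=0 r1=0 r2=0 r3=9 r4=0
PC=10 slti  r0, r1, 6        | r0=0 r1=0 r2=0 r3=9 r4=0
PC=11 and  r2, r2, r0        | r0=0 r1=0 r2=0 r3=9 r4=0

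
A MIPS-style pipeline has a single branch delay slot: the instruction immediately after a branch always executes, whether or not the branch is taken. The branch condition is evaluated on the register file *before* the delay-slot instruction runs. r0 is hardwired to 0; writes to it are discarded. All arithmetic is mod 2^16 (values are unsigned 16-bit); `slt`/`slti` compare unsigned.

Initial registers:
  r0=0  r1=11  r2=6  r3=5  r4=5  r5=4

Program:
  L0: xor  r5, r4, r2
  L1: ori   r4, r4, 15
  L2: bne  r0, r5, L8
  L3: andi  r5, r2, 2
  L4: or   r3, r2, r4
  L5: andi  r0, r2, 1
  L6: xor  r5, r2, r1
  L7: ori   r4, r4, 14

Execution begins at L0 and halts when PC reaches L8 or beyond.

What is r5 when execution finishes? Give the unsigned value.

2

  step pc=0: xor  r5, r4, r2  regs=(0,11,6,5,5,3)
  step pc=1: ori   r4, r4, 15  regs=(0,11,6,5,15,3)
  step pc=2: bne  r0, r5, L8  cond=T  regs=(0,11,6,5,15,3)
  step pc=3: andi  r5, r2, 2  regs=(0,11,6,5,15,2)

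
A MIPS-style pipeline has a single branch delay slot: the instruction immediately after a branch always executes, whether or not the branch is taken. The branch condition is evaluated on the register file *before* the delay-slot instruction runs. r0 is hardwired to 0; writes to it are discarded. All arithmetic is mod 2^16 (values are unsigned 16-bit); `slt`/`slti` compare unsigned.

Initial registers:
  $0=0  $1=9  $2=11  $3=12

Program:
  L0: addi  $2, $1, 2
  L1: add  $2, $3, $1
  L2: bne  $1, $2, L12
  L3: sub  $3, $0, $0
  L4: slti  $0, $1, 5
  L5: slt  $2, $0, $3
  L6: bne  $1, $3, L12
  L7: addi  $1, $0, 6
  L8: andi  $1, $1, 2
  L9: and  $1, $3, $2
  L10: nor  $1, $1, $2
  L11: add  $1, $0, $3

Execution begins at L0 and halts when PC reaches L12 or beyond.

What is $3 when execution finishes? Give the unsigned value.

[0] addi  $2, $1, 2  →  {$0:0, $1:9, $2:11, $3:12}
[1] add  $2, $3, $1  →  {$0:0, $1:9, $2:21, $3:12}
[2] bne  $1, $2, L12  →  {$0:0, $1:9, $2:21, $3:12}  ⟨branch taken⟩
[3] sub  $3, $0, $0  →  {$0:0, $1:9, $2:21, $3:0}

0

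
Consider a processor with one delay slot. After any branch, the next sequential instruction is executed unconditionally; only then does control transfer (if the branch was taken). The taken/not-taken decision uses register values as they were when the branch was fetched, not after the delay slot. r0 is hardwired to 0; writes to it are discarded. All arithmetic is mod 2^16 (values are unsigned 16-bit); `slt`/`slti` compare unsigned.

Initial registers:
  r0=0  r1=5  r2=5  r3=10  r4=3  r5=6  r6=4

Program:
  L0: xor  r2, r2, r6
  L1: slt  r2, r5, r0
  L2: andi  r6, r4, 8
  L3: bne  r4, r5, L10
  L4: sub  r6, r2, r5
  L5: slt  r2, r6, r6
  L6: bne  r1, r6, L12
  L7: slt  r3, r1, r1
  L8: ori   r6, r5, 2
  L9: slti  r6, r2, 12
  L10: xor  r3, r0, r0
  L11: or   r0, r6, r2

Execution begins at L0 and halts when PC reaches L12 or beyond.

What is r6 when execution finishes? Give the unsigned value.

65530

[0] xor  r2, r2, r6  →  {r0:0, r1:5, r2:1, r3:10, r4:3, r5:6, r6:4}
[1] slt  r2, r5, r0  →  {r0:0, r1:5, r2:0, r3:10, r4:3, r5:6, r6:4}
[2] andi  r6, r4, 8  →  {r0:0, r1:5, r2:0, r3:10, r4:3, r5:6, r6:0}
[3] bne  r4, r5, L10  →  {r0:0, r1:5, r2:0, r3:10, r4:3, r5:6, r6:0}  ⟨branch taken⟩
[4] sub  r6, r2, r5  →  {r0:0, r1:5, r2:0, r3:10, r4:3, r5:6, r6:65530}
[10] xor  r3, r0, r0  →  {r0:0, r1:5, r2:0, r3:0, r4:3, r5:6, r6:65530}
[11] or   r0, r6, r2  →  {r0:0, r1:5, r2:0, r3:0, r4:3, r5:6, r6:65530}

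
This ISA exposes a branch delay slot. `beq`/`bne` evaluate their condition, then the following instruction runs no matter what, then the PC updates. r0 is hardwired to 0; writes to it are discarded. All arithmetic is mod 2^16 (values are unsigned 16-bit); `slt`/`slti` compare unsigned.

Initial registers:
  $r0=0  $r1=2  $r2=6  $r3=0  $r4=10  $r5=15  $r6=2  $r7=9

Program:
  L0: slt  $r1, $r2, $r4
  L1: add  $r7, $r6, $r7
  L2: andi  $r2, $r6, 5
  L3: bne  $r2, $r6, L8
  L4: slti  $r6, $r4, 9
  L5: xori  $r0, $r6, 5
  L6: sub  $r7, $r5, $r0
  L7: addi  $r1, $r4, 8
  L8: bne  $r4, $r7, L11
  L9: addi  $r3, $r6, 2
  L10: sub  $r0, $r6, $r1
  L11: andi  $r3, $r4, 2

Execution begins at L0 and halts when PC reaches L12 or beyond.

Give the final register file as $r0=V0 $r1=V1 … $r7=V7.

PC=0  slt  $r1, $r2, $r4     | $r0=0 $r1=1 $r2=6 $r3=0 $r4=10 $r5=15 $r6=2 $r7=9
PC=1  add  $r7, $r6, $r7     | $r0=0 $r1=1 $r2=6 $r3=0 $r4=10 $r5=15 $r6=2 $r7=11
PC=2  andi  $r2, $r6, 5      | $r0=0 $r1=1 $r2=0 $r3=0 $r4=10 $r5=15 $r6=2 $r7=11
PC=3  bne  $r2, $r6, L8      | $r0=0 $r1=1 $r2=0 $r3=0 $r4=10 $r5=15 $r6=2 $r7=11  [TAKEN]
PC=4  slti  $r6, $r4, 9      | $r0=0 $r1=1 $r2=0 $r3=0 $r4=10 $r5=15 $r6=0 $r7=11
PC=8  bne  $r4, $r7, L11     | $r0=0 $r1=1 $r2=0 $r3=0 $r4=10 $r5=15 $r6=0 $r7=11  [TAKEN]
PC=9  addi  $r3, $r6, 2      | $r0=0 $r1=1 $r2=0 $r3=2 $r4=10 $r5=15 $r6=0 $r7=11
PC=11 andi  $r3, $r4, 2      | $r0=0 $r1=1 $r2=0 $r3=2 $r4=10 $r5=15 $r6=0 $r7=11

$r0=0 $r1=1 $r2=0 $r3=2 $r4=10 $r5=15 $r6=0 $r7=11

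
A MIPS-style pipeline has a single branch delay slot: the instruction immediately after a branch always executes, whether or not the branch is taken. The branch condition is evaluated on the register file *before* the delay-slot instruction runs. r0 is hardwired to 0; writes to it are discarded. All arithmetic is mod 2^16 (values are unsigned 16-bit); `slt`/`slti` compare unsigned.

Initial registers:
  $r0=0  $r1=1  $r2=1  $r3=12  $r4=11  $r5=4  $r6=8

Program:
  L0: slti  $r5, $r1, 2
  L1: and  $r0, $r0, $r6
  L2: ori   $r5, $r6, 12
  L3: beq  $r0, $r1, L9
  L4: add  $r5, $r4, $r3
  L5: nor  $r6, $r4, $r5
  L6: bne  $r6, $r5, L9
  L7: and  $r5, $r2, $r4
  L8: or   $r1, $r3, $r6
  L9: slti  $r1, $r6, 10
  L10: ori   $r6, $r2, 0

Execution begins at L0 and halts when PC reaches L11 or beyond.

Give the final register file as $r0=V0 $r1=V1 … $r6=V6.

$r0=0 $r1=0 $r2=1 $r3=12 $r4=11 $r5=1 $r6=1

PC=0  slti  $r5, $r1, 2      | $r0=0 $r1=1 $r2=1 $r3=12 $r4=11 $r5=1 $r6=8
PC=1  and  $r0, $r0, $r6     | $r0=0 $r1=1 $r2=1 $r3=12 $r4=11 $r5=1 $r6=8
PC=2  ori   $r5, $r6, 12     | $r0=0 $r1=1 $r2=1 $r3=12 $r4=11 $r5=12 $r6=8
PC=3  beq  $r0, $r1, L9      | $r0=0 $r1=1 $r2=1 $r3=12 $r4=11 $r5=12 $r6=8  [not taken]
PC=4  add  $r5, $r4, $r3     | $r0=0 $r1=1 $r2=1 $r3=12 $r4=11 $r5=23 $r6=8
PC=5  nor  $r6, $r4, $r5     | $r0=0 $r1=1 $r2=1 $r3=12 $r4=11 $r5=23 $r6=65504
PC=6  bne  $r6, $r5, L9      | $r0=0 $r1=1 $r2=1 $r3=12 $r4=11 $r5=23 $r6=65504  [TAKEN]
PC=7  and  $r5, $r2, $r4     | $r0=0 $r1=1 $r2=1 $r3=12 $r4=11 $r5=1 $r6=65504
PC=9  slti  $r1, $r6, 10     | $r0=0 $r1=0 $r2=1 $r3=12 $r4=11 $r5=1 $r6=65504
PC=10 ori   $r6, $r2, 0      | $r0=0 $r1=0 $r2=1 $r3=12 $r4=11 $r5=1 $r6=1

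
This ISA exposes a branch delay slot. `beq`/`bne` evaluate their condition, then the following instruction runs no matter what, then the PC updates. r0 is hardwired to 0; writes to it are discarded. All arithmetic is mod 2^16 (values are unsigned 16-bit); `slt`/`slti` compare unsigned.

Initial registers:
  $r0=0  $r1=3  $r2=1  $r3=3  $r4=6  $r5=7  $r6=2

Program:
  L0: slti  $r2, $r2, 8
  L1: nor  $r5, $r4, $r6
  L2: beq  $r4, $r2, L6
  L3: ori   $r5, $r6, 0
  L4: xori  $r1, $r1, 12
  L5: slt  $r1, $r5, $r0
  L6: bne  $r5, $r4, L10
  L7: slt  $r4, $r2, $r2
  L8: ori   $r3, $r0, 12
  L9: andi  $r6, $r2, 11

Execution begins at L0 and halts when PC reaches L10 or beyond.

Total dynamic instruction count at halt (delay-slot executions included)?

8

PC=0  slti  $r2, $r2, 8      | $r0=0 $r1=3 $r2=1 $r3=3 $r4=6 $r5=7 $r6=2
PC=1  nor  $r5, $r4, $r6     | $r0=0 $r1=3 $r2=1 $r3=3 $r4=6 $r5=65529 $r6=2
PC=2  beq  $r4, $r2, L6      | $r0=0 $r1=3 $r2=1 $r3=3 $r4=6 $r5=65529 $r6=2  [not taken]
PC=3  ori   $r5, $r6, 0      | $r0=0 $r1=3 $r2=1 $r3=3 $r4=6 $r5=2 $r6=2
PC=4  xori  $r1, $r1, 12     | $r0=0 $r1=15 $r2=1 $r3=3 $r4=6 $r5=2 $r6=2
PC=5  slt  $r1, $r5, $r0     | $r0=0 $r1=0 $r2=1 $r3=3 $r4=6 $r5=2 $r6=2
PC=6  bne  $r5, $r4, L10     | $r0=0 $r1=0 $r2=1 $r3=3 $r4=6 $r5=2 $r6=2  [TAKEN]
PC=7  slt  $r4, $r2, $r2     | $r0=0 $r1=0 $r2=1 $r3=3 $r4=0 $r5=2 $r6=2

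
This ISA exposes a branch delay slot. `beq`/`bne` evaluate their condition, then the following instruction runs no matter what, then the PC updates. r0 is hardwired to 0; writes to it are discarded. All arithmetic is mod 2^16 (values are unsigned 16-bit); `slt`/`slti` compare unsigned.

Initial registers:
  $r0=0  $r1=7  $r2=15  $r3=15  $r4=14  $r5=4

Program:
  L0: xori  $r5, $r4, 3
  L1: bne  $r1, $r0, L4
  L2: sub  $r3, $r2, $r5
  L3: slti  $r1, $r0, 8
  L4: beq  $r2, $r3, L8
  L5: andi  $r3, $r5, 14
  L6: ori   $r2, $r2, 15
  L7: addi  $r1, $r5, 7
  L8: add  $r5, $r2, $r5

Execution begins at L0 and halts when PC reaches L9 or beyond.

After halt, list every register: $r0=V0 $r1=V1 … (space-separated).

$r0=0 $r1=20 $r2=15 $r3=12 $r4=14 $r5=28

PC=0  xori  $r5, $r4, 3      | $r0=0 $r1=7 $r2=15 $r3=15 $r4=14 $r5=13
PC=1  bne  $r1, $r0, L4      | $r0=0 $r1=7 $r2=15 $r3=15 $r4=14 $r5=13  [TAKEN]
PC=2  sub  $r3, $r2, $r5     | $r0=0 $r1=7 $r2=15 $r3=2 $r4=14 $r5=13
PC=4  beq  $r2, $r3, L8      | $r0=0 $r1=7 $r2=15 $r3=2 $r4=14 $r5=13  [not taken]
PC=5  andi  $r3, $r5, 14     | $r0=0 $r1=7 $r2=15 $r3=12 $r4=14 $r5=13
PC=6  ori   $r2, $r2, 15     | $r0=0 $r1=7 $r2=15 $r3=12 $r4=14 $r5=13
PC=7  addi  $r1, $r5, 7      | $r0=0 $r1=20 $r2=15 $r3=12 $r4=14 $r5=13
PC=8  add  $r5, $r2, $r5     | $r0=0 $r1=20 $r2=15 $r3=12 $r4=14 $r5=28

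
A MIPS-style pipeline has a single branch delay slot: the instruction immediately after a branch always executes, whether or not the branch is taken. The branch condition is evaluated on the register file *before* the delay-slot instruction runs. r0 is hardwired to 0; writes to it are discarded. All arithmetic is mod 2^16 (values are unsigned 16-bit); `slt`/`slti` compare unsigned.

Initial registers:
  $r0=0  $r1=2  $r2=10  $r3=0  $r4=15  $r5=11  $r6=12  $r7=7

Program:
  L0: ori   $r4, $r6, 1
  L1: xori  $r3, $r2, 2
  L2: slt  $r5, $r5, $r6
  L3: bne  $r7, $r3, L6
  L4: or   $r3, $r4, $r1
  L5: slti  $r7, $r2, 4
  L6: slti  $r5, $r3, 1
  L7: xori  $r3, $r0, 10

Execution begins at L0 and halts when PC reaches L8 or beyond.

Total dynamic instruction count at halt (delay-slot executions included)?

[0] ori   $r4, $r6, 1  →  {$r0:0, $r1:2, $r2:10, $r3:0, $r4:13, $r5:11, $r6:12, $r7:7}
[1] xori  $r3, $r2, 2  →  {$r0:0, $r1:2, $r2:10, $r3:8, $r4:13, $r5:11, $r6:12, $r7:7}
[2] slt  $r5, $r5, $r6  →  {$r0:0, $r1:2, $r2:10, $r3:8, $r4:13, $r5:1, $r6:12, $r7:7}
[3] bne  $r7, $r3, L6  →  {$r0:0, $r1:2, $r2:10, $r3:8, $r4:13, $r5:1, $r6:12, $r7:7}  ⟨branch taken⟩
[4] or   $r3, $r4, $r1  →  {$r0:0, $r1:2, $r2:10, $r3:15, $r4:13, $r5:1, $r6:12, $r7:7}
[6] slti  $r5, $r3, 1  →  {$r0:0, $r1:2, $r2:10, $r3:15, $r4:13, $r5:0, $r6:12, $r7:7}
[7] xori  $r3, $r0, 10  →  {$r0:0, $r1:2, $r2:10, $r3:10, $r4:13, $r5:0, $r6:12, $r7:7}

7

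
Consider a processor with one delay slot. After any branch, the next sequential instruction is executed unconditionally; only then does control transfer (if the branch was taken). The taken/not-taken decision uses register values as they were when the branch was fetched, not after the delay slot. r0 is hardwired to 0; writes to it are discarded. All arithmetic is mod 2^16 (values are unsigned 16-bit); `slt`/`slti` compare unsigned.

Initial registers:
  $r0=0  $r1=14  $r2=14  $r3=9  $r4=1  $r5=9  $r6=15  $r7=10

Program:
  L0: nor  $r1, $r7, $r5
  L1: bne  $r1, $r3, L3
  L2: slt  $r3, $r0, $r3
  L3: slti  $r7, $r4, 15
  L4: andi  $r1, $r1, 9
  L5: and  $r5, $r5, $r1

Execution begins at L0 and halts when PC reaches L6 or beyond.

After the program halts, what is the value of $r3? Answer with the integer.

1

PC=0  nor  $r1, $r7, $r5     | $r0=0 $r1=65524 $r2=14 $r3=9 $r4=1 $r5=9 $r6=15 $r7=10
PC=1  bne  $r1, $r3, L3      | $r0=0 $r1=65524 $r2=14 $r3=9 $r4=1 $r5=9 $r6=15 $r7=10  [TAKEN]
PC=2  slt  $r3, $r0, $r3     | $r0=0 $r1=65524 $r2=14 $r3=1 $r4=1 $r5=9 $r6=15 $r7=10
PC=3  slti  $r7, $r4, 15     | $r0=0 $r1=65524 $r2=14 $r3=1 $r4=1 $r5=9 $r6=15 $r7=1
PC=4  andi  $r1, $r1, 9      | $r0=0 $r1=0 $r2=14 $r3=1 $r4=1 $r5=9 $r6=15 $r7=1
PC=5  and  $r5, $r5, $r1     | $r0=0 $r1=0 $r2=14 $r3=1 $r4=1 $r5=0 $r6=15 $r7=1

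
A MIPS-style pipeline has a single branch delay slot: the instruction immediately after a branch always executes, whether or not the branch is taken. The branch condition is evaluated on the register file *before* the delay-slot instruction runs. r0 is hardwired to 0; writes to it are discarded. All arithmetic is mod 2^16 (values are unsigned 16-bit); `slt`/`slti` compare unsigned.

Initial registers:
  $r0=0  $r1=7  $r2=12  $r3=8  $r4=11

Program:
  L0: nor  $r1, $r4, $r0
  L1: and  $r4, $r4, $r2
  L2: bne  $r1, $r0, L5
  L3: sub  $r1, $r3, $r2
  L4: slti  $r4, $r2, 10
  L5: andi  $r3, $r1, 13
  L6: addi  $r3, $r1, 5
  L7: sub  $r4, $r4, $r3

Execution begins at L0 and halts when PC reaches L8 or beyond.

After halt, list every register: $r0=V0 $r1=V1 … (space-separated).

PC=0  nor  $r1, $r4, $r0     | $r0=0 $r1=65524 $r2=12 $r3=8 $r4=11
PC=1  and  $r4, $r4, $r2     | $r0=0 $r1=65524 $r2=12 $r3=8 $r4=8
PC=2  bne  $r1, $r0, L5      | $r0=0 $r1=65524 $r2=12 $r3=8 $r4=8  [TAKEN]
PC=3  sub  $r1, $r3, $r2     | $r0=0 $r1=65532 $r2=12 $r3=8 $r4=8
PC=5  andi  $r3, $r1, 13     | $r0=0 $r1=65532 $r2=12 $r3=12 $r4=8
PC=6  addi  $r3, $r1, 5      | $r0=0 $r1=65532 $r2=12 $r3=1 $r4=8
PC=7  sub  $r4, $r4, $r3     | $r0=0 $r1=65532 $r2=12 $r3=1 $r4=7

$r0=0 $r1=65532 $r2=12 $r3=1 $r4=7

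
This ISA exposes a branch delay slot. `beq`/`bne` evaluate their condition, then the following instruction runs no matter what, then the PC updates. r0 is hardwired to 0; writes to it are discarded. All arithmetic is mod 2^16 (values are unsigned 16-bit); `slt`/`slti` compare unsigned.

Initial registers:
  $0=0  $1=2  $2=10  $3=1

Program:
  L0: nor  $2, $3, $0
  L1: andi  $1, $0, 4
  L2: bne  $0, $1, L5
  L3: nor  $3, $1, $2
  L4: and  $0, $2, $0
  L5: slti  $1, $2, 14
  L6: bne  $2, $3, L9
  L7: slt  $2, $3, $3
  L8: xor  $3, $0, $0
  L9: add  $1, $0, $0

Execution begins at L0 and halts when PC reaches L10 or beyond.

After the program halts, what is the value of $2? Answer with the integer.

0

PC=0  nor  $2, $3, $0        | $0=0 $1=2 $2=65534 $3=1
PC=1  andi  $1, $0, 4        | $0=0 $1=0 $2=65534 $3=1
PC=2  bne  $0, $1, L5        | $0=0 $1=0 $2=65534 $3=1  [not taken]
PC=3  nor  $3, $1, $2        | $0=0 $1=0 $2=65534 $3=1
PC=4  and  $0, $2, $0        | $0=0 $1=0 $2=65534 $3=1
PC=5  slti  $1, $2, 14       | $0=0 $1=0 $2=65534 $3=1
PC=6  bne  $2, $3, L9        | $0=0 $1=0 $2=65534 $3=1  [TAKEN]
PC=7  slt  $2, $3, $3        | $0=0 $1=0 $2=0 $3=1
PC=9  add  $1, $0, $0        | $0=0 $1=0 $2=0 $3=1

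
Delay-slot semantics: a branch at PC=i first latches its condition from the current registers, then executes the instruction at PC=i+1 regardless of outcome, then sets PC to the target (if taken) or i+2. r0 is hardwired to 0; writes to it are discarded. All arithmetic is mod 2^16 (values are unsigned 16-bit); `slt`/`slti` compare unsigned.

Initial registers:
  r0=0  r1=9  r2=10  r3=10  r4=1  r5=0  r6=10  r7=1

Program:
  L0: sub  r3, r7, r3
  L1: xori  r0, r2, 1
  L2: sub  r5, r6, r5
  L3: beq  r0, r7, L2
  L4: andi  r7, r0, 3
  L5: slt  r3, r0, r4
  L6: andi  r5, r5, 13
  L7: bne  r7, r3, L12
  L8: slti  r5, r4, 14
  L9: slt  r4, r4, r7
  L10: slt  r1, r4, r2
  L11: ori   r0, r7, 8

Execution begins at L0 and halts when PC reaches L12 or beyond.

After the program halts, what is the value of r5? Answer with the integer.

[0] sub  r3, r7, r3  →  {r0:0, r1:9, r2:10, r3:65527, r4:1, r5:0, r6:10, r7:1}
[1] xori  r0, r2, 1  →  {r0:0, r1:9, r2:10, r3:65527, r4:1, r5:0, r6:10, r7:1}
[2] sub  r5, r6, r5  →  {r0:0, r1:9, r2:10, r3:65527, r4:1, r5:10, r6:10, r7:1}
[3] beq  r0, r7, L2  →  {r0:0, r1:9, r2:10, r3:65527, r4:1, r5:10, r6:10, r7:1}  ⟨branch fallthrough⟩
[4] andi  r7, r0, 3  →  {r0:0, r1:9, r2:10, r3:65527, r4:1, r5:10, r6:10, r7:0}
[5] slt  r3, r0, r4  →  {r0:0, r1:9, r2:10, r3:1, r4:1, r5:10, r6:10, r7:0}
[6] andi  r5, r5, 13  →  {r0:0, r1:9, r2:10, r3:1, r4:1, r5:8, r6:10, r7:0}
[7] bne  r7, r3, L12  →  {r0:0, r1:9, r2:10, r3:1, r4:1, r5:8, r6:10, r7:0}  ⟨branch taken⟩
[8] slti  r5, r4, 14  →  {r0:0, r1:9, r2:10, r3:1, r4:1, r5:1, r6:10, r7:0}

1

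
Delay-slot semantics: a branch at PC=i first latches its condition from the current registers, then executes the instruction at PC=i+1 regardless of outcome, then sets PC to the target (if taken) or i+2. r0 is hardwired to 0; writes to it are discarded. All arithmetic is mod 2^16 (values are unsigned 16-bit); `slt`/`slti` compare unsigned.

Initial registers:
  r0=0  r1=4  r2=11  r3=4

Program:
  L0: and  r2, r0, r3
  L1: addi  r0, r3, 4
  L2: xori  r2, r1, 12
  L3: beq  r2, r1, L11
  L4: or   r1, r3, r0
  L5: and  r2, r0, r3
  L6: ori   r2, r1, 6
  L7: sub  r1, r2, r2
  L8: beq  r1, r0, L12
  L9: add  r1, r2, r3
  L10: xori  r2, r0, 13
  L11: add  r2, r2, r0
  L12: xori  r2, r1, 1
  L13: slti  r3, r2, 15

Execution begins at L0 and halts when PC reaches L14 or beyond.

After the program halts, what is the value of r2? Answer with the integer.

[0] and  r2, r0, r3  →  {r0:0, r1:4, r2:0, r3:4}
[1] addi  r0, r3, 4  →  {r0:0, r1:4, r2:0, r3:4}
[2] xori  r2, r1, 12  →  {r0:0, r1:4, r2:8, r3:4}
[3] beq  r2, r1, L11  →  {r0:0, r1:4, r2:8, r3:4}  ⟨branch fallthrough⟩
[4] or   r1, r3, r0  →  {r0:0, r1:4, r2:8, r3:4}
[5] and  r2, r0, r3  →  {r0:0, r1:4, r2:0, r3:4}
[6] ori   r2, r1, 6  →  {r0:0, r1:4, r2:6, r3:4}
[7] sub  r1, r2, r2  →  {r0:0, r1:0, r2:6, r3:4}
[8] beq  r1, r0, L12  →  {r0:0, r1:0, r2:6, r3:4}  ⟨branch taken⟩
[9] add  r1, r2, r3  →  {r0:0, r1:10, r2:6, r3:4}
[12] xori  r2, r1, 1  →  {r0:0, r1:10, r2:11, r3:4}
[13] slti  r3, r2, 15  →  {r0:0, r1:10, r2:11, r3:1}

11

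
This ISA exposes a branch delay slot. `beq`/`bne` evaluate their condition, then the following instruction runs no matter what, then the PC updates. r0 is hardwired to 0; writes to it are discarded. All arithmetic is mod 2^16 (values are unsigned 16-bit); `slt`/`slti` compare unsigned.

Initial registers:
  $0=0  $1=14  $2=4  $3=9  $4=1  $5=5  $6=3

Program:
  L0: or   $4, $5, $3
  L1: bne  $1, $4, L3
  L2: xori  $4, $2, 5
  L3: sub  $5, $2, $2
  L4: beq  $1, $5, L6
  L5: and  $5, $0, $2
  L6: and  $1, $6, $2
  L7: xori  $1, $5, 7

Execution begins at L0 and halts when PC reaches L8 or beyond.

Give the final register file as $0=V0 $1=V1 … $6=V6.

$0=0 $1=7 $2=4 $3=9 $4=1 $5=0 $6=3

  step pc=0: or   $4, $5, $3  regs=(0,14,4,9,13,5,3)
  step pc=1: bne  $1, $4, L3  cond=T  regs=(0,14,4,9,13,5,3)
  step pc=2: xori  $4, $2, 5  regs=(0,14,4,9,1,5,3)
  step pc=3: sub  $5, $2, $2  regs=(0,14,4,9,1,0,3)
  step pc=4: beq  $1, $5, L6  cond=F  regs=(0,14,4,9,1,0,3)
  step pc=5: and  $5, $0, $2  regs=(0,14,4,9,1,0,3)
  step pc=6: and  $1, $6, $2  regs=(0,0,4,9,1,0,3)
  step pc=7: xori  $1, $5, 7  regs=(0,7,4,9,1,0,3)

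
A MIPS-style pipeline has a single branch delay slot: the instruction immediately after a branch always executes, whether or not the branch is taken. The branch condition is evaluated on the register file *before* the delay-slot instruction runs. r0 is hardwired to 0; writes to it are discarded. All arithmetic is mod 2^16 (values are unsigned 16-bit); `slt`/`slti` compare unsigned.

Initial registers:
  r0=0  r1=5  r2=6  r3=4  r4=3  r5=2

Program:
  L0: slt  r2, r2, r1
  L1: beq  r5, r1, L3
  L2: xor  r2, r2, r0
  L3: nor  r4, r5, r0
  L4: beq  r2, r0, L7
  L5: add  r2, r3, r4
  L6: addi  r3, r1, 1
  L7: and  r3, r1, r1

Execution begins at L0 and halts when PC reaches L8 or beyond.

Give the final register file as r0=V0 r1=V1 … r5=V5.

r0=0 r1=5 r2=1 r3=5 r4=65533 r5=2

  step pc=0: slt  r2, r2, r1  regs=(0,5,0,4,3,2)
  step pc=1: beq  r5, r1, L3  cond=F  regs=(0,5,0,4,3,2)
  step pc=2: xor  r2, r2, r0  regs=(0,5,0,4,3,2)
  step pc=3: nor  r4, r5, r0  regs=(0,5,0,4,65533,2)
  step pc=4: beq  r2, r0, L7  cond=T  regs=(0,5,0,4,65533,2)
  step pc=5: add  r2, r3, r4  regs=(0,5,1,4,65533,2)
  step pc=7: and  r3, r1, r1  regs=(0,5,1,5,65533,2)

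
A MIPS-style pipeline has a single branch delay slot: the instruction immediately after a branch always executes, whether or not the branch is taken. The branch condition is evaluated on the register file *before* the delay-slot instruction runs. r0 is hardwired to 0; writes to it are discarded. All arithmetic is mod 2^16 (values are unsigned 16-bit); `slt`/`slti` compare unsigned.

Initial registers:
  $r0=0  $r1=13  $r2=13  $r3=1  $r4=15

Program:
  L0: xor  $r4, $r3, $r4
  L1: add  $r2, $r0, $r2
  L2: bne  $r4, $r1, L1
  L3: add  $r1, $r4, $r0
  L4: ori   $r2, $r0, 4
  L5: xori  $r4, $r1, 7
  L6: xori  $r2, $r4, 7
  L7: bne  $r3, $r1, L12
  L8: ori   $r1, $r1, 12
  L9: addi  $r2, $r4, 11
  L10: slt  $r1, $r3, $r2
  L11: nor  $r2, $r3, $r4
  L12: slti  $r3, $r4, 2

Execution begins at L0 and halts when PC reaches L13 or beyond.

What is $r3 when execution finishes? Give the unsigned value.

PC=0  xor  $r4, $r3, $r4     | $r0=0 $r1=13 $r2=13 $r3=1 $r4=14
PC=1  add  $r2, $r0, $r2     | $r0=0 $r1=13 $r2=13 $r3=1 $r4=14
PC=2  bne  $r4, $r1, L1      | $r0=0 $r1=13 $r2=13 $r3=1 $r4=14  [TAKEN]
PC=3  add  $r1, $r4, $r0     | $r0=0 $r1=14 $r2=13 $r3=1 $r4=14
PC=1  add  $r2, $r0, $r2     | $r0=0 $r1=14 $r2=13 $r3=1 $r4=14
PC=2  bne  $r4, $r1, L1      | $r0=0 $r1=14 $r2=13 $r3=1 $r4=14  [not taken]
PC=3  add  $r1, $r4, $r0     | $r0=0 $r1=14 $r2=13 $r3=1 $r4=14
PC=4  ori   $r2, $r0, 4      | $r0=0 $r1=14 $r2=4 $r3=1 $r4=14
PC=5  xori  $r4, $r1, 7      | $r0=0 $r1=14 $r2=4 $r3=1 $r4=9
PC=6  xori  $r2, $r4, 7      | $r0=0 $r1=14 $r2=14 $r3=1 $r4=9
PC=7  bne  $r3, $r1, L12     | $r0=0 $r1=14 $r2=14 $r3=1 $r4=9  [TAKEN]
PC=8  ori   $r1, $r1, 12     | $r0=0 $r1=14 $r2=14 $r3=1 $r4=9
PC=12 slti  $r3, $r4, 2      | $r0=0 $r1=14 $r2=14 $r3=0 $r4=9

0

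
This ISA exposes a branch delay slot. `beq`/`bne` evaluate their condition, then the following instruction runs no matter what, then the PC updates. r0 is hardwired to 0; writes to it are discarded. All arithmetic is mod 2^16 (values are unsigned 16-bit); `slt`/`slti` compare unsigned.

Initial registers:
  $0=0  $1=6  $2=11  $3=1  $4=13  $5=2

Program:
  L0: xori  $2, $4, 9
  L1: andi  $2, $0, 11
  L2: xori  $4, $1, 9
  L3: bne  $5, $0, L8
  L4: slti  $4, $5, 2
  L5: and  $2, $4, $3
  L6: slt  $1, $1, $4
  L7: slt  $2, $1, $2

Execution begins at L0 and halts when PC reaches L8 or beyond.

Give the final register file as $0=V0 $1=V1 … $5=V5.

$0=0 $1=6 $2=0 $3=1 $4=0 $5=2

  step pc=0: xori  $2, $4, 9  regs=(0,6,4,1,13,2)
  step pc=1: andi  $2, $0, 11  regs=(0,6,0,1,13,2)
  step pc=2: xori  $4, $1, 9  regs=(0,6,0,1,15,2)
  step pc=3: bne  $5, $0, L8  cond=T  regs=(0,6,0,1,15,2)
  step pc=4: slti  $4, $5, 2  regs=(0,6,0,1,0,2)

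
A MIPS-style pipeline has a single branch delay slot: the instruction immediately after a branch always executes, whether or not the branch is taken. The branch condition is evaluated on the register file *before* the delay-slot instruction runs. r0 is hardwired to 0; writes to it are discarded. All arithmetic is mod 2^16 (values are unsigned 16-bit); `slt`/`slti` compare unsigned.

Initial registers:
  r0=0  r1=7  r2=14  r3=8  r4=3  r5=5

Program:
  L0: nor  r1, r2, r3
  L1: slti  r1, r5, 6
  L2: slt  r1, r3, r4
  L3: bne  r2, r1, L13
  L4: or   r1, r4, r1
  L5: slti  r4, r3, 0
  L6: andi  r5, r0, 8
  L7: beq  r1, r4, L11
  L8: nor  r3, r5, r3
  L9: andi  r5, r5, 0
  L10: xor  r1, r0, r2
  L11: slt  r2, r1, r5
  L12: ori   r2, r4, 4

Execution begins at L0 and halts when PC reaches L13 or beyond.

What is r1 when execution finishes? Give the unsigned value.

3

  step pc=0: nor  r1, r2, r3  regs=(0,65521,14,8,3,5)
  step pc=1: slti  r1, r5, 6  regs=(0,1,14,8,3,5)
  step pc=2: slt  r1, r3, r4  regs=(0,0,14,8,3,5)
  step pc=3: bne  r2, r1, L13  cond=T  regs=(0,0,14,8,3,5)
  step pc=4: or   r1, r4, r1  regs=(0,3,14,8,3,5)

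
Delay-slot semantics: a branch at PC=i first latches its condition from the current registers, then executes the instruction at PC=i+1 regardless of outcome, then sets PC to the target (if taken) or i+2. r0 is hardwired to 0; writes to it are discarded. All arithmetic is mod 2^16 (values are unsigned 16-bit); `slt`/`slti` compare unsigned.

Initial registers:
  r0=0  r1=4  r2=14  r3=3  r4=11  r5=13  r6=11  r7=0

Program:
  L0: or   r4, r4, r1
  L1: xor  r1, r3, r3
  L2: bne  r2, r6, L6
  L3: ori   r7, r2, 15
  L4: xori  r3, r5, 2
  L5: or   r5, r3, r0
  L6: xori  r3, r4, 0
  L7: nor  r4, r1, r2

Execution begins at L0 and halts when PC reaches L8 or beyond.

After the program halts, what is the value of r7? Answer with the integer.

#0 or   r4, r4, r1 ; 0/4/14/3/15/13/11/0
#1 xor  r1, r3, r3 ; 0/0/14/3/15/13/11/0
#2 bne  r2, r6, L6 ; 0/0/14/3/15/13/11/0 ; →target
#3 ori   r7, r2, 15 ; 0/0/14/3/15/13/11/15
#6 xori  r3, r4, 0 ; 0/0/14/15/15/13/11/15
#7 nor  r4, r1, r2 ; 0/0/14/15/65521/13/11/15

15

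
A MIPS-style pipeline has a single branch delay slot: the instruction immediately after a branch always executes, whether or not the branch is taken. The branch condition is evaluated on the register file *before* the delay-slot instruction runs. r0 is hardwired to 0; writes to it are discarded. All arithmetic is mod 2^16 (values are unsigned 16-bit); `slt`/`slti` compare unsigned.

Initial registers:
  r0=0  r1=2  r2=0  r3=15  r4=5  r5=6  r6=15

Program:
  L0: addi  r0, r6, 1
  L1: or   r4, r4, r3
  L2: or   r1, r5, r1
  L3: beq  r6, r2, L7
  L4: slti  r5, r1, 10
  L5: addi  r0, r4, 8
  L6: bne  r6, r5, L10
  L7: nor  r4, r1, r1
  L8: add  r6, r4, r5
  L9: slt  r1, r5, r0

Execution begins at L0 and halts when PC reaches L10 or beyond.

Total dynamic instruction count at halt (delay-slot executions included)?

PC=0  addi  r0, r6, 1        | r0=0 r1=2 r2=0 r3=15 r4=5 r5=6 r6=15
PC=1  or   r4, r4, r3        | r0=0 r1=2 r2=0 r3=15 r4=15 r5=6 r6=15
PC=2  or   r1, r5, r1        | r0=0 r1=6 r2=0 r3=15 r4=15 r5=6 r6=15
PC=3  beq  r6, r2, L7        | r0=0 r1=6 r2=0 r3=15 r4=15 r5=6 r6=15  [not taken]
PC=4  slti  r5, r1, 10       | r0=0 r1=6 r2=0 r3=15 r4=15 r5=1 r6=15
PC=5  addi  r0, r4, 8        | r0=0 r1=6 r2=0 r3=15 r4=15 r5=1 r6=15
PC=6  bne  r6, r5, L10       | r0=0 r1=6 r2=0 r3=15 r4=15 r5=1 r6=15  [TAKEN]
PC=7  nor  r4, r1, r1        | r0=0 r1=6 r2=0 r3=15 r4=65529 r5=1 r6=15

8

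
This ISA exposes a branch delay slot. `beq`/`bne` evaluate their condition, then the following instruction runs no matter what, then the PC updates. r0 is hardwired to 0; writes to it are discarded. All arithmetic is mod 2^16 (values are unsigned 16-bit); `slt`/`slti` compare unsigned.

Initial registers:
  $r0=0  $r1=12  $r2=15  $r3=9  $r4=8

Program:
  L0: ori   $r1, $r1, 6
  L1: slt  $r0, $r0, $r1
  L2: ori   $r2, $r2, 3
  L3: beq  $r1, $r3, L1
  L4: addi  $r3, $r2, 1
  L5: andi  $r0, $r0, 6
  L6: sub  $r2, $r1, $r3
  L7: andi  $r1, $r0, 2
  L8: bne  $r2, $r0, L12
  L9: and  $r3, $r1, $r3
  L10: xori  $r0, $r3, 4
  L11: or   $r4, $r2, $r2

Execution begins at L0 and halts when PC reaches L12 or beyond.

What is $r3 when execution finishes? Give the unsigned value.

  step pc=0: ori   $r1, $r1, 6  regs=(0,14,15,9,8)
  step pc=1: slt  $r0, $r0, $r1  regs=(0,14,15,9,8)
  step pc=2: ori   $r2, $r2, 3  regs=(0,14,15,9,8)
  step pc=3: beq  $r1, $r3, L1  cond=F  regs=(0,14,15,9,8)
  step pc=4: addi  $r3, $r2, 1  regs=(0,14,15,16,8)
  step pc=5: andi  $r0, $r0, 6  regs=(0,14,15,16,8)
  step pc=6: sub  $r2, $r1, $r3  regs=(0,14,65534,16,8)
  step pc=7: andi  $r1, $r0, 2  regs=(0,0,65534,16,8)
  step pc=8: bne  $r2, $r0, L12  cond=T  regs=(0,0,65534,16,8)
  step pc=9: and  $r3, $r1, $r3  regs=(0,0,65534,0,8)

0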